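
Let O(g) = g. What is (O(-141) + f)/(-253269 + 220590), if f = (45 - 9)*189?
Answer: -2221/10893 ≈ -0.20389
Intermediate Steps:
f = 6804 (f = 36*189 = 6804)
(O(-141) + f)/(-253269 + 220590) = (-141 + 6804)/(-253269 + 220590) = 6663/(-32679) = 6663*(-1/32679) = -2221/10893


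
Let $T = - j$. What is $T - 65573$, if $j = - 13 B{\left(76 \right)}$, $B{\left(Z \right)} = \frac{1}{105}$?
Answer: $- \frac{6885152}{105} \approx -65573.0$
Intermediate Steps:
$B{\left(Z \right)} = \frac{1}{105}$
$j = - \frac{13}{105}$ ($j = \left(-13\right) \frac{1}{105} = - \frac{13}{105} \approx -0.12381$)
$T = \frac{13}{105}$ ($T = \left(-1\right) \left(- \frac{13}{105}\right) = \frac{13}{105} \approx 0.12381$)
$T - 65573 = \frac{13}{105} - 65573 = - \frac{6885152}{105}$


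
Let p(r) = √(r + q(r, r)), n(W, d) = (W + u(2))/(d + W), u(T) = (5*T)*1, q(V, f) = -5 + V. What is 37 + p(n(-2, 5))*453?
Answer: 37 + 151*√3 ≈ 298.54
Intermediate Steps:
u(T) = 5*T
n(W, d) = (10 + W)/(W + d) (n(W, d) = (W + 5*2)/(d + W) = (W + 10)/(W + d) = (10 + W)/(W + d))
p(r) = √(-5 + 2*r) (p(r) = √(r + (-5 + r)) = √(-5 + 2*r))
37 + p(n(-2, 5))*453 = 37 + √(-5 + 2*((10 - 2)/(-2 + 5)))*453 = 37 + √(-5 + 2*(8/3))*453 = 37 + √(-5 + 16/3)*453 = 37 + √(⅓)*453 = 37 + (√3/3)*453 = 37 + 151*√3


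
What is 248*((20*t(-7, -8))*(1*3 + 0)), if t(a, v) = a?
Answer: -104160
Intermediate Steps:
248*((20*t(-7, -8))*(1*3 + 0)) = 248*((20*(-7))*(1*3 + 0)) = 248*(-140*(3 + 0)) = 248*(-140*3) = 248*(-420) = -104160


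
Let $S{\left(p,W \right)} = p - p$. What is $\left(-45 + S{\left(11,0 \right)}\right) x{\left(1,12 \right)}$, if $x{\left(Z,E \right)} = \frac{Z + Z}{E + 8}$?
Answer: $- \frac{9}{2} \approx -4.5$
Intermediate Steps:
$S{\left(p,W \right)} = 0$
$x{\left(Z,E \right)} = \frac{2 Z}{8 + E}$
$\left(-45 + S{\left(11,0 \right)}\right) x{\left(1,12 \right)} = \left(-45 + 0\right) 2 \cdot 1 \frac{1}{8 + 12} = - 45 \cdot 2 \cdot 1 \cdot \frac{1}{20} = \left(-45\right) \frac{1}{10} = - \frac{9}{2}$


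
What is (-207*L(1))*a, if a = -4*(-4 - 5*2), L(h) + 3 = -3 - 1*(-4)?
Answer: 23184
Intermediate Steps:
L(h) = -2 (L(h) = -3 + (-3 - 1*(-4)) = -3 + (-3 + 4) = -3 + 1 = -2)
a = 56 (a = -4*(-4 - 10) = -4*(-14) = 56)
(-207*L(1))*a = -207*(-2)*56 = 414*56 = 23184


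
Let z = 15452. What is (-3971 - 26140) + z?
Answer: -14659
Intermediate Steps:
(-3971 - 26140) + z = (-3971 - 26140) + 15452 = -30111 + 15452 = -14659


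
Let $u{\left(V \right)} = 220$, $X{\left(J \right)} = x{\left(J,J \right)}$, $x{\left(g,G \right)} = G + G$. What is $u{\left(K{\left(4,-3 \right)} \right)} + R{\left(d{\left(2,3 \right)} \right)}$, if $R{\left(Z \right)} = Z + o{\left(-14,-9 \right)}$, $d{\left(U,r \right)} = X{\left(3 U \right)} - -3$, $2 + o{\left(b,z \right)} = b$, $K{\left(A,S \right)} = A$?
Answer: $219$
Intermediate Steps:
$o{\left(b,z \right)} = -2 + b$
$x{\left(g,G \right)} = 2 G$
$X{\left(J \right)} = 2 J$
$d{\left(U,r \right)} = 3 + 6 U$ ($d{\left(U,r \right)} = 2 \cdot 3 U - -3 = 6 U + 3 = 3 + 6 U$)
$R{\left(Z \right)} = -16 + Z$ ($R{\left(Z \right)} = Z - 16 = -16 + Z$)
$u{\left(K{\left(4,-3 \right)} \right)} + R{\left(d{\left(2,3 \right)} \right)} = 220 + \left(-16 + \left(3 + 6 \cdot 2\right)\right) = 220 + \left(-16 + \left(3 + 12\right)\right) = 220 + \left(-16 + 15\right) = 220 - 1 = 219$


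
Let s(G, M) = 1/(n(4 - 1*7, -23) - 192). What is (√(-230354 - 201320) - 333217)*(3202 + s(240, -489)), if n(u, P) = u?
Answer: -208057029413/195 + 624389*I*√431674/195 ≈ -1.067e+9 + 2.1038e+6*I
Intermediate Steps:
s(G, M) = -1/195 (s(G, M) = 1/((4 - 1*7) - 192) = 1/((4 - 7) - 192) = 1/(-3 - 192) = 1/(-195) = -1/195)
(√(-230354 - 201320) - 333217)*(3202 + s(240, -489)) = (√(-230354 - 201320) - 333217)*(3202 - 1/195) = (√(-431674) - 333217)*(624389/195) = (I*√431674 - 333217)*(624389/195) = (-333217 + I*√431674)*(624389/195) = -208057029413/195 + 624389*I*√431674/195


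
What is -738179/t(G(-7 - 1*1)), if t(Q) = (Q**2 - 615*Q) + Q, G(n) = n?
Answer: -738179/4976 ≈ -148.35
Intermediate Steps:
t(Q) = Q**2 - 614*Q
-738179/t(G(-7 - 1*1)) = -738179*1/((-614 + (-7 - 1*1))*(-7 - 1*1)) = -738179*1/((-614 + (-7 - 1))*(-7 - 1)) = -738179*(-1/(8*(-614 - 8))) = -738179/((-8*(-622))) = -738179/4976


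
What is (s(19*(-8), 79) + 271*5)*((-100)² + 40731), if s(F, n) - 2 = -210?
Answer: 58188457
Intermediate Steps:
s(F, n) = -208 (s(F, n) = 2 - 210 = -208)
(s(19*(-8), 79) + 271*5)*((-100)² + 40731) = (-208 + 271*5)*((-100)² + 40731) = (-208 + 1355)*(10000 + 40731) = 1147*50731 = 58188457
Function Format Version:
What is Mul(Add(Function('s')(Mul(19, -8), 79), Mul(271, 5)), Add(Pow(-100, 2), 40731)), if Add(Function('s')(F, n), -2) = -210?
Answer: 58188457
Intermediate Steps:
Function('s')(F, n) = -208 (Function('s')(F, n) = Add(2, -210) = -208)
Mul(Add(Function('s')(Mul(19, -8), 79), Mul(271, 5)), Add(Pow(-100, 2), 40731)) = Mul(Add(-208, Mul(271, 5)), Add(Pow(-100, 2), 40731)) = Mul(Add(-208, 1355), Add(10000, 40731)) = Mul(1147, 50731) = 58188457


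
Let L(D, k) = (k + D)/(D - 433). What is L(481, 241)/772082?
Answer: 361/18529968 ≈ 1.9482e-5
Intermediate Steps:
L(D, k) = (D + k)/(-433 + D)
L(481, 241)/772082 = ((481 + 241)/(-433 + 481))/772082 = (722/48)*(1/772082) = ((1/48)*722)*(1/772082) = (361/24)*(1/772082) = 361/18529968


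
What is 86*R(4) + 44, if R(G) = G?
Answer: 388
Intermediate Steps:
86*R(4) + 44 = 86*4 + 44 = 344 + 44 = 388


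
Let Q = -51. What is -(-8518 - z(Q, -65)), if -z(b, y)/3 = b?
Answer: 8671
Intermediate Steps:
z(b, y) = -3*b
-(-8518 - z(Q, -65)) = -(-8518 - (-3)*(-51)) = -(-8518 - 1*153) = -(-8518 - 153) = -1*(-8671) = 8671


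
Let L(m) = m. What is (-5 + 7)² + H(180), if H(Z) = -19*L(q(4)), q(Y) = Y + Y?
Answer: -148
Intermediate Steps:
q(Y) = 2*Y
H(Z) = -152 (H(Z) = -38*4 = -19*8 = -152)
(-5 + 7)² + H(180) = (-5 + 7)² - 152 = 2² - 152 = 4 - 152 = -148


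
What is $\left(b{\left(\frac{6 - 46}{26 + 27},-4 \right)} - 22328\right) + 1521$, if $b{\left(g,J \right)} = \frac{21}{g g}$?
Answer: $- \frac{33232211}{1600} \approx -20770.0$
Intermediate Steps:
$b{\left(g,J \right)} = \frac{21}{g^{2}}$
$\left(b{\left(\frac{6 - 46}{26 + 27},-4 \right)} - 22328\right) + 1521 = \left(\frac{21}{\left(6 - 46\right)^{2} \frac{1}{\left(26 + 27\right)^{2}}} - 22328\right) + 1521 = \left(\frac{21}{\frac{1600}{2809}} - 22328\right) + 1521 = \left(21 \cdot \frac{2809}{1600} - 22328\right) + 1521 = \left(\frac{58989}{1600} - 22328\right) + 1521 = - \frac{35665811}{1600} + 1521 = - \frac{33232211}{1600}$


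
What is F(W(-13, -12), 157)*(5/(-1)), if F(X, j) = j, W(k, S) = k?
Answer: -785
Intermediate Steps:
F(W(-13, -12), 157)*(5/(-1)) = 157*(5/(-1)) = 157*(5*(-1)) = 157*(-5) = -785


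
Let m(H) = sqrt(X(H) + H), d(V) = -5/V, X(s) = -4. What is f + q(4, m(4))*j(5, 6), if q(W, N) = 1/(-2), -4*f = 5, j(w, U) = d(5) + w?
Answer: -13/4 ≈ -3.2500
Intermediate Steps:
m(H) = sqrt(-4 + H)
j(w, U) = -1 + w (j(w, U) = -5/5 + w = -5*1/5 + w = -1 + w)
f = -5/4 (f = -1/4*5 = -5/4 ≈ -1.2500)
q(W, N) = -1/2
f + q(4, m(4))*j(5, 6) = -5/4 - (-1 + 5)/2 = -5/4 - 1/2*4 = -5/4 - 2 = -13/4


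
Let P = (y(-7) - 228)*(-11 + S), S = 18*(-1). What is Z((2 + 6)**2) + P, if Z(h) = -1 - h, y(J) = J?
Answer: 6750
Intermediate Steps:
S = -18
P = 6815 (P = (-7 - 228)*(-11 - 18) = -235*(-29) = 6815)
Z((2 + 6)**2) + P = (-1 - (2 + 6)**2) + 6815 = (-1 - 1*8**2) + 6815 = (-1 - 1*64) + 6815 = (-1 - 64) + 6815 = -65 + 6815 = 6750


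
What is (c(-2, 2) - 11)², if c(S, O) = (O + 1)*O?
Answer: 25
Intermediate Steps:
c(S, O) = O*(1 + O) (c(S, O) = (1 + O)*O = O*(1 + O))
(c(-2, 2) - 11)² = (2*(1 + 2) - 11)² = (2*3 - 11)² = (6 - 11)² = (-5)² = 25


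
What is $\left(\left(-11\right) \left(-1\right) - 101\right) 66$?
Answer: $-5940$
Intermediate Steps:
$\left(\left(-11\right) \left(-1\right) - 101\right) 66 = \left(11 - 101\right) 66 = \left(-90\right) 66 = -5940$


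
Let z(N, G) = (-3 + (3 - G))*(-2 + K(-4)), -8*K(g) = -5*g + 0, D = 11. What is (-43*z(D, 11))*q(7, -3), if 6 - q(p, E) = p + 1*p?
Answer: 17028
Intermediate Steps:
q(p, E) = 6 - 2*p (q(p, E) = 6 - (p + 1*p) = 6 - (p + p) = 6 - 2*p)
K(g) = 5*g/8 (K(g) = -(-5*g + 0)/8 = -(-5)*g/8 = 5*g/8)
z(N, G) = 9*G/2 (z(N, G) = (-3 + (3 - G))*(-2 + (5/8)*(-4)) = (-G)*(-2 - 5/2) = -G*(-9/2) = 9*G/2)
(-43*z(D, 11))*q(7, -3) = (-387*11/2)*(6 - 2*7) = (-43*99/2)*(6 - 14) = -4257/2*(-8) = 17028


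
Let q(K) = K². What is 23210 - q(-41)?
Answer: 21529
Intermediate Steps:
23210 - q(-41) = 23210 - 1*(-41)² = 23210 - 1*1681 = 23210 - 1681 = 21529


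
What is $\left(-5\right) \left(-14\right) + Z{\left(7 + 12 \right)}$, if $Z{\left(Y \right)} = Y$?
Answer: $89$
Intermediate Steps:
$\left(-5\right) \left(-14\right) + Z{\left(7 + 12 \right)} = \left(-5\right) \left(-14\right) + \left(7 + 12\right) = 70 + 19 = 89$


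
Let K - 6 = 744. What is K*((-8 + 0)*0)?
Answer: 0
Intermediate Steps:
K = 750 (K = 6 + 744 = 750)
K*((-8 + 0)*0) = 750*((-8 + 0)*0) = 750*(-8*0) = 750*0 = 0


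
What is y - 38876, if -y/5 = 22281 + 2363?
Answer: -162096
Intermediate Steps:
y = -123220 (y = -5*(22281 + 2363) = -5*24644 = -123220)
y - 38876 = -123220 - 38876 = -162096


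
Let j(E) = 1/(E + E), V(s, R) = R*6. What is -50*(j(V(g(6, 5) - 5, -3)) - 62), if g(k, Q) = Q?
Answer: 55825/18 ≈ 3101.4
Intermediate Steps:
V(s, R) = 6*R
j(E) = 1/(2*E)
-50*(j(V(g(6, 5) - 5, -3)) - 62) = -50*(1/(2*((6*(-3)))) - 62) = -50*((½)/(-18) - 62) = -50*((½)*(-1/18) - 62) = -50*(-1/36 - 62) = -50*(-2233/36) = 55825/18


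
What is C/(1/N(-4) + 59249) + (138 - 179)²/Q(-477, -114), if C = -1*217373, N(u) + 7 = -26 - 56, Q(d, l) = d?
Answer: -6030772643/838432440 ≈ -7.1929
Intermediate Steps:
N(u) = -89 (N(u) = -7 + (-26 - 56) = -7 - 82 = -89)
C = -217373
C/(1/N(-4) + 59249) + (138 - 179)²/Q(-477, -114) = -217373/(1/(-89) + 59249) + (138 - 179)²/(-477) = -217373/(-1/89 + 59249) + (-41)²*(-1/477) = -217373/5273160/89 + 1681*(-1/477) = -217373*89/5273160 - 1681/477 = -19346197/5273160 - 1681/477 = -6030772643/838432440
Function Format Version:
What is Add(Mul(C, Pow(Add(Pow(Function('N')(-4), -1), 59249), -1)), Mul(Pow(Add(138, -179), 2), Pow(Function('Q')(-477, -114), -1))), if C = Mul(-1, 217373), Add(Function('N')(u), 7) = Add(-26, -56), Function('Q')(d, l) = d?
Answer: Rational(-6030772643, 838432440) ≈ -7.1929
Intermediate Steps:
Function('N')(u) = -89 (Function('N')(u) = Add(-7, Add(-26, -56)) = Add(-7, -82) = -89)
C = -217373
Add(Mul(C, Pow(Add(Pow(Function('N')(-4), -1), 59249), -1)), Mul(Pow(Add(138, -179), 2), Pow(Function('Q')(-477, -114), -1))) = Add(Mul(-217373, Pow(Add(Pow(-89, -1), 59249), -1)), Mul(Pow(Add(138, -179), 2), Pow(-477, -1))) = Add(Mul(-217373, Pow(Add(Rational(-1, 89), 59249), -1)), Mul(Pow(-41, 2), Rational(-1, 477))) = Add(Mul(-217373, Pow(Rational(5273160, 89), -1)), Mul(1681, Rational(-1, 477))) = Add(Mul(-217373, Rational(89, 5273160)), Rational(-1681, 477)) = Add(Rational(-19346197, 5273160), Rational(-1681, 477)) = Rational(-6030772643, 838432440)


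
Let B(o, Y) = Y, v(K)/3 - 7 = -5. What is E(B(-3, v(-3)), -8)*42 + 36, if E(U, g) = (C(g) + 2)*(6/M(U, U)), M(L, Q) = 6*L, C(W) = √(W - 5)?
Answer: 50 + 7*I*√13 ≈ 50.0 + 25.239*I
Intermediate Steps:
v(K) = 6 (v(K) = 21 + 3*(-5) = 21 - 15 = 6)
C(W) = √(-5 + W)
E(U, g) = (2 + √(-5 + g))/U (E(U, g) = (√(-5 + g) + 2)*(6/((6*U))) = (2 + √(-5 + g))*(6*(1/(6*U))) = (2 + √(-5 + g))/U)
E(B(-3, v(-3)), -8)*42 + 36 = ((2 + √(-5 - 8))/6)*42 + 36 = ((2 + √(-13))/6)*42 + 36 = ((2 + I*√13)/6)*42 + 36 = (⅓ + I*√13/6)*42 + 36 = (14 + 7*I*√13) + 36 = 50 + 7*I*√13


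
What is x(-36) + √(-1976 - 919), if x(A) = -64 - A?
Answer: -28 + I*√2895 ≈ -28.0 + 53.805*I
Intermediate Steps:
x(-36) + √(-1976 - 919) = (-64 - 1*(-36)) + √(-1976 - 919) = (-64 + 36) + √(-2895) = -28 + I*√2895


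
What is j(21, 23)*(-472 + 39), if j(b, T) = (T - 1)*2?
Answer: -19052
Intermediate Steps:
j(b, T) = -2 + 2*T (j(b, T) = (-1 + T)*2 = -2 + 2*T)
j(21, 23)*(-472 + 39) = (-2 + 2*23)*(-472 + 39) = (-2 + 46)*(-433) = 44*(-433) = -19052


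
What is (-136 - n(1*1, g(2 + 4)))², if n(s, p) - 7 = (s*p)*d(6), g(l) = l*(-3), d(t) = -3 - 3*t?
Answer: 271441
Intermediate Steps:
g(l) = -3*l
n(s, p) = 7 - 21*p*s (n(s, p) = 7 + (s*p)*(-3 - 3*6) = 7 + (p*s)*(-3 - 18) = 7 + (p*s)*(-21) = 7 - 21*p*s)
(-136 - n(1*1, g(2 + 4)))² = (-136 - (7 - 21*(-3*(2 + 4))*1*1))² = (-136 - (7 - 21*(-3*6)*1))² = (-136 - (7 - 21*(-18)*1))² = (-136 - (7 + 378))² = (-136 - 1*385)² = (-136 - 385)² = (-521)² = 271441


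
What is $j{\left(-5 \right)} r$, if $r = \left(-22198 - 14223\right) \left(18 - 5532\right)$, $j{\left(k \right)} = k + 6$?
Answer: $200825394$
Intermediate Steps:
$j{\left(k \right)} = 6 + k$
$r = 200825394$ ($r = \left(-36421\right) \left(-5514\right) = 200825394$)
$j{\left(-5 \right)} r = \left(6 - 5\right) 200825394 = 1 \cdot 200825394 = 200825394$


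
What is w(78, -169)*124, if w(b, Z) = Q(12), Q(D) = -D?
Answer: -1488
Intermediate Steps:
w(b, Z) = -12 (w(b, Z) = -1*12 = -12)
w(78, -169)*124 = -12*124 = -1488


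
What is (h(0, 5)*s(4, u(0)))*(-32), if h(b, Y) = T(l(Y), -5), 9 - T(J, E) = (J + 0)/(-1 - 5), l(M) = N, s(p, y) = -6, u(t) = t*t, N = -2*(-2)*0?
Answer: 1728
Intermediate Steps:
N = 0 (N = 4*0 = 0)
u(t) = t²
l(M) = 0
T(J, E) = 9 + J/6 (T(J, E) = 9 - (J + 0)/(-1 - 5) = 9 - J/(-6) = 9 - J*(-1)/6 = 9 - (-1)*J/6 = 9 + J/6)
h(b, Y) = 9 (h(b, Y) = 9 + (⅙)*0 = 9 + 0 = 9)
(h(0, 5)*s(4, u(0)))*(-32) = (9*(-6))*(-32) = -54*(-32) = 1728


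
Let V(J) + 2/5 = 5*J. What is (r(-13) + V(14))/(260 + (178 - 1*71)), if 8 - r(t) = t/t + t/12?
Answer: 4661/22020 ≈ 0.21167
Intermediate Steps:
V(J) = -2/5 + 5*J
r(t) = 7 - t/12 (r(t) = 8 - (t/t + t/12) = 8 - (1 + t*(1/12)) = 8 - (1 + t/12) = 8 + (-1 - t/12) = 7 - t/12)
(r(-13) + V(14))/(260 + (178 - 1*71)) = ((7 - 1/12*(-13)) + (-2/5 + 5*14))/(260 + (178 - 1*71)) = ((7 + 13/12) + (-2/5 + 70))/(260 + (178 - 71)) = (97/12 + 348/5)/(260 + 107) = (4661/60)/367 = (1/367)*(4661/60) = 4661/22020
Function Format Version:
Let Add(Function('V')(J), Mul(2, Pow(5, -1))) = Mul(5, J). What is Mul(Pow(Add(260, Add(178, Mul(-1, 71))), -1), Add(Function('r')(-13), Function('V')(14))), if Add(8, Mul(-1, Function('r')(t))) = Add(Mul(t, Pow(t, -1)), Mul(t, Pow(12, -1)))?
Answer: Rational(4661, 22020) ≈ 0.21167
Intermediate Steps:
Function('V')(J) = Add(Rational(-2, 5), Mul(5, J))
Function('r')(t) = Add(7, Mul(Rational(-1, 12), t)) (Function('r')(t) = Add(8, Mul(-1, Add(Mul(t, Pow(t, -1)), Mul(t, Pow(12, -1))))) = Add(8, Mul(-1, Add(1, Mul(t, Rational(1, 12))))) = Add(8, Mul(-1, Add(1, Mul(Rational(1, 12), t)))) = Add(8, Add(-1, Mul(Rational(-1, 12), t))) = Add(7, Mul(Rational(-1, 12), t)))
Mul(Pow(Add(260, Add(178, Mul(-1, 71))), -1), Add(Function('r')(-13), Function('V')(14))) = Mul(Pow(Add(260, Add(178, Mul(-1, 71))), -1), Add(Add(7, Mul(Rational(-1, 12), -13)), Add(Rational(-2, 5), Mul(5, 14)))) = Mul(Pow(Add(260, Add(178, -71)), -1), Add(Add(7, Rational(13, 12)), Add(Rational(-2, 5), 70))) = Mul(Pow(Add(260, 107), -1), Add(Rational(97, 12), Rational(348, 5))) = Mul(Pow(367, -1), Rational(4661, 60)) = Mul(Rational(1, 367), Rational(4661, 60)) = Rational(4661, 22020)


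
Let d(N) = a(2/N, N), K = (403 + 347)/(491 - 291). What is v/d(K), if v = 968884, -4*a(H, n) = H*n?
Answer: -1937768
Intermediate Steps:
a(H, n) = -H*n/4
K = 15/4 (K = 750/200 = 750*(1/200) = 15/4 ≈ 3.7500)
d(N) = -1/2 (d(N) = -2/N*N/4 = -1/2)
v/d(K) = 968884/(-1/2) = 968884*(-2) = -1937768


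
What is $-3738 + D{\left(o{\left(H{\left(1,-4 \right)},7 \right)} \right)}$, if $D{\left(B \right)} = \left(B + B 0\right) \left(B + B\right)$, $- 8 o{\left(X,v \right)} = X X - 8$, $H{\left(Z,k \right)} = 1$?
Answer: $- \frac{119567}{32} \approx -3736.5$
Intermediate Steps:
$o{\left(X,v \right)} = 1 - \frac{X^{2}}{8}$ ($o{\left(X,v \right)} = - \frac{X X - 8}{8} = - \frac{X^{2} - 8}{8} = - \frac{-8 + X^{2}}{8} = 1 - \frac{X^{2}}{8}$)
$D{\left(B \right)} = 2 B^{2}$ ($D{\left(B \right)} = \left(B + 0\right) 2 B = B 2 B = 2 B^{2}$)
$-3738 + D{\left(o{\left(H{\left(1,-4 \right)},7 \right)} \right)} = -3738 + 2 \left(1 - \frac{1^{2}}{8}\right)^{2} = -3738 + 2 \left(1 - \frac{1}{8}\right)^{2} = -3738 + 2 \left(\frac{7}{8}\right)^{2} = -3738 + 2 \cdot \frac{49}{64} = -3738 + \frac{49}{32} = - \frac{119567}{32}$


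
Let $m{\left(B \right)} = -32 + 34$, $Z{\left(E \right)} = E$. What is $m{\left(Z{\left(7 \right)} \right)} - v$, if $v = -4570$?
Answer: $4572$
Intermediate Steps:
$m{\left(B \right)} = 2$
$m{\left(Z{\left(7 \right)} \right)} - v = 2 - -4570 = 2 + 4570 = 4572$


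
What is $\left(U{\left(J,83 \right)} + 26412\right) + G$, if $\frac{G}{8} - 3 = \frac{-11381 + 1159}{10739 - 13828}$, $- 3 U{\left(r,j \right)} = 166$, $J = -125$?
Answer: $\frac{244714966}{9267} \approx 26407.0$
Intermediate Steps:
$U{\left(r,j \right)} = - \frac{166}{3}$ ($U{\left(r,j \right)} = \left(- \frac{1}{3}\right) 166 = - \frac{166}{3}$)
$G = \frac{155912}{3089}$ ($G = 24 + 8 \frac{-11381 + 1159}{10739 - 13828} = 24 + 8 \left(- \frac{10222}{-3089}\right) = 24 + 8 \left(\left(-10222\right) \left(- \frac{1}{3089}\right)\right) = 24 + 8 \cdot \frac{10222}{3089} = 24 + \frac{81776}{3089} = \frac{155912}{3089} \approx 50.473$)
$\left(U{\left(J,83 \right)} + 26412\right) + G = \left(- \frac{166}{3} + 26412\right) + \frac{155912}{3089} = \frac{79070}{3} + \frac{155912}{3089} = \frac{244714966}{9267}$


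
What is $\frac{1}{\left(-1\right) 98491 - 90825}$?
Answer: $- \frac{1}{189316} \approx -5.2822 \cdot 10^{-6}$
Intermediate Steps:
$\frac{1}{\left(-1\right) 98491 - 90825} = \frac{1}{-98491 - 90825} = \frac{1}{-189316} = - \frac{1}{189316}$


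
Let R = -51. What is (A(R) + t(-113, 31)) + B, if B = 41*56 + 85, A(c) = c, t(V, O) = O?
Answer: 2361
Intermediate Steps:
B = 2381 (B = 2296 + 85 = 2381)
(A(R) + t(-113, 31)) + B = (-51 + 31) + 2381 = -20 + 2381 = 2361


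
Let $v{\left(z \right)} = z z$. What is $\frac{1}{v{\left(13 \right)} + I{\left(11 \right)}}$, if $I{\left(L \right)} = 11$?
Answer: $\frac{1}{180} \approx 0.0055556$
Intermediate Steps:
$v{\left(z \right)} = z^{2}$
$\frac{1}{v{\left(13 \right)} + I{\left(11 \right)}} = \frac{1}{13^{2} + 11} = \frac{1}{169 + 11} = \frac{1}{180}$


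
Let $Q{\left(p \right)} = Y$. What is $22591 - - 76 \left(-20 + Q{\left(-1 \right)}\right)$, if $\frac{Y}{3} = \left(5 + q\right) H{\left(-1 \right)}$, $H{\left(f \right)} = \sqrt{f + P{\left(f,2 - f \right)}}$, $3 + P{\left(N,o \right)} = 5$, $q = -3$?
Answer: $21527$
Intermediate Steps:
$P{\left(N,o \right)} = 2$ ($P{\left(N,o \right)} = -3 + 5 = 2$)
$H{\left(f \right)} = \sqrt{2 + f}$ ($H{\left(f \right)} = \sqrt{f + 2} = \sqrt{2 + f}$)
$Y = 6$ ($Y = 3 \left(5 - 3\right) \sqrt{2 - 1} = 3 \cdot 2 \sqrt{1} = 3 \cdot 2 \cdot 1 = 3 \cdot 2 = 6$)
$Q{\left(p \right)} = 6$
$22591 - - 76 \left(-20 + Q{\left(-1 \right)}\right) = 22591 - - 76 \left(-20 + 6\right) = 22591 - \left(-76\right) \left(-14\right) = 22591 - 1064 = 21527$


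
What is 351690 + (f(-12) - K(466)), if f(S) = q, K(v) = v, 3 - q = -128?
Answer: 351355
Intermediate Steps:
q = 131 (q = 3 - 1*(-128) = 3 + 128 = 131)
f(S) = 131
351690 + (f(-12) - K(466)) = 351690 + (131 - 1*466) = 351690 + (131 - 466) = 351690 - 335 = 351355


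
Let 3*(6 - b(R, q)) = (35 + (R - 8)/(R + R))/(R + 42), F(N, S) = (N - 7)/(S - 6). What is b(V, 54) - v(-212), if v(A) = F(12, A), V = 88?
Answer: 14225/2398 ≈ 5.9320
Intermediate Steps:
F(N, S) = (-7 + N)/(-6 + S)
b(R, q) = 6 - (35 + (-8 + R)/(2*R))/(3*(42 + R)) (b(R, q) = 6 - (35 + (R - 8)/(R + R))/(3*(R + 42)) = 6 - (35 + (-8 + R)/((2*R)))/(3*(42 + R)) = 6 - (35 + (-8 + R)*(1/(2*R)))/(3*(42 + R)) = 6 - (35 + (-8 + R)/(2*R))/(3*(42 + R)))
v(A) = 5/(-6 + A) (v(A) = (-7 + 12)/(-6 + A) = 5/(-6 + A))
b(V, 54) - v(-212) = (⅙)*(8 + 36*88² + 1441*88)/(88*(42 + 88)) - 5/(-6 - 212) = (⅙)*(1/88)*(8 + 36*7744 + 126808)/130 - 5/(-218) = (⅙)*(1/88)*(1/130)*(8 + 278784 + 126808) - 5*(-1)/218 = (⅙)*(1/88)*(1/130)*405600 - 1*(-5/218) = 65/11 + 5/218 = 14225/2398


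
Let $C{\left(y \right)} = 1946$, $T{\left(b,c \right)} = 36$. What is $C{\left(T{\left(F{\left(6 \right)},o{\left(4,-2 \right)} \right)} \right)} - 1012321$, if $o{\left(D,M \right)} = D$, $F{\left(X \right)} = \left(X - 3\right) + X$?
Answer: $-1010375$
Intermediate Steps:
$F{\left(X \right)} = -3 + 2 X$ ($F{\left(X \right)} = \left(-3 + X\right) + X = -3 + 2 X$)
$C{\left(T{\left(F{\left(6 \right)},o{\left(4,-2 \right)} \right)} \right)} - 1012321 = 1946 - 1012321 = -1010375$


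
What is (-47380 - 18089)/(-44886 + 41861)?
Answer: 65469/3025 ≈ 21.643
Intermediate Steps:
(-47380 - 18089)/(-44886 + 41861) = -65469/(-3025) = -65469*(-1/3025) = 65469/3025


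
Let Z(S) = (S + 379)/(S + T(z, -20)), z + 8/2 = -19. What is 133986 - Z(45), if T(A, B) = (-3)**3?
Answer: 1205662/9 ≈ 1.3396e+5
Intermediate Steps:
z = -23 (z = -4 - 19 = -23)
T(A, B) = -27
Z(S) = (379 + S)/(-27 + S) (Z(S) = (S + 379)/(S - 27) = (379 + S)/(-27 + S))
133986 - Z(45) = 133986 - (379 + 45)/(-27 + 45) = 133986 - 424/18 = 133986 - 1*212/9 = 133986 - 212/9 = 1205662/9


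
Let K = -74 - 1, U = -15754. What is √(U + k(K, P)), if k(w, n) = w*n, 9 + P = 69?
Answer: I*√20254 ≈ 142.32*I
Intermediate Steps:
P = 60 (P = -9 + 69 = 60)
K = -75
k(w, n) = n*w
√(U + k(K, P)) = √(-15754 + 60*(-75)) = √(-15754 - 4500) = √(-20254) = I*√20254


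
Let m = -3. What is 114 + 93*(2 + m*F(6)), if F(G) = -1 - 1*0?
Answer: 579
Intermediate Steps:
F(G) = -1 (F(G) = -1 + 0 = -1)
114 + 93*(2 + m*F(6)) = 114 + 93*(2 - 3*(-1)) = 114 + 93*(2 + 3) = 114 + 93*5 = 114 + 465 = 579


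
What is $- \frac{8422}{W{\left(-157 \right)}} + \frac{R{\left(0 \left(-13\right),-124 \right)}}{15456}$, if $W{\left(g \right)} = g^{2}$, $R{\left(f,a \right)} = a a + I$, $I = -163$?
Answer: $\frac{81604935}{126991648} \approx 0.6426$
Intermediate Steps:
$R{\left(f,a \right)} = -163 + a^{2}$ ($R{\left(f,a \right)} = a a - 163 = a^{2} - 163 = -163 + a^{2}$)
$- \frac{8422}{W{\left(-157 \right)}} + \frac{R{\left(0 \left(-13\right),-124 \right)}}{15456} = - \frac{8422}{\left(-157\right)^{2}} + \frac{-163 + \left(-124\right)^{2}}{15456} = - \frac{8422}{24649} + \left(-163 + 15376\right) \frac{1}{15456} = \left(-8422\right) \frac{1}{24649} + 15213 \cdot \frac{1}{15456} = - \frac{8422}{24649} + \frac{5071}{5152} = \frac{81604935}{126991648}$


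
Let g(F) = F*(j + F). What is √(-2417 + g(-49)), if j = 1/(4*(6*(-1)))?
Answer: I*√2010/12 ≈ 3.7361*I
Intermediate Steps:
j = -1/24 (j = 1/(4*(-6)) = 1/(-24) = -1/24 ≈ -0.041667)
g(F) = F*(-1/24 + F)
√(-2417 + g(-49)) = √(-2417 - 49*(-1/24 - 49)) = √(-2417 - 49*(-1177/24)) = √(-2417 + 57673/24) = √(-335/24) = I*√2010/12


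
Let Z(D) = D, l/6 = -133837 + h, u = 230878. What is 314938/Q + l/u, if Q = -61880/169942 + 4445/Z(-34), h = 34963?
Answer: -105145707153557158/43722296721145 ≈ -2404.9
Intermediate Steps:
l = -593244 (l = 6*(-133837 + 34963) = 6*(-98874) = -593244)
Q = -378748055/2889014 (Q = -61880/169942 + 4445/(-34) = -61880*1/169942 + 4445*(-1/34) = -30940/84971 - 4445/34 = -378748055/2889014 ≈ -131.10)
314938/Q + l/u = 314938/(-378748055/2889014) - 593244/230878 = 314938*(-2889014/378748055) - 593244*1/230878 = -909860291132/378748055 - 296622/115439 = -105145707153557158/43722296721145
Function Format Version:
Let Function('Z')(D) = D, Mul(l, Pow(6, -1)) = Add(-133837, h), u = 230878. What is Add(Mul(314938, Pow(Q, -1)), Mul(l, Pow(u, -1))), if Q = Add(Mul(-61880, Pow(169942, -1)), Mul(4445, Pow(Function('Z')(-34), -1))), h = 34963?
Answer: Rational(-105145707153557158, 43722296721145) ≈ -2404.9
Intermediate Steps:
l = -593244 (l = Mul(6, Add(-133837, 34963)) = Mul(6, -98874) = -593244)
Q = Rational(-378748055, 2889014) (Q = Add(Mul(-61880, Pow(169942, -1)), Mul(4445, Pow(-34, -1))) = Add(Mul(-61880, Rational(1, 169942)), Mul(4445, Rational(-1, 34))) = Add(Rational(-30940, 84971), Rational(-4445, 34)) = Rational(-378748055, 2889014) ≈ -131.10)
Add(Mul(314938, Pow(Q, -1)), Mul(l, Pow(u, -1))) = Add(Mul(314938, Pow(Rational(-378748055, 2889014), -1)), Mul(-593244, Pow(230878, -1))) = Add(Mul(314938, Rational(-2889014, 378748055)), Mul(-593244, Rational(1, 230878))) = Add(Rational(-909860291132, 378748055), Rational(-296622, 115439)) = Rational(-105145707153557158, 43722296721145)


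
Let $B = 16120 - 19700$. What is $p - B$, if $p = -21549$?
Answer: $-17969$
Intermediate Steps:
$B = -3580$ ($B = 16120 - 19700 = -3580$)
$p - B = -21549 - -3580 = -21549 + 3580 = -17969$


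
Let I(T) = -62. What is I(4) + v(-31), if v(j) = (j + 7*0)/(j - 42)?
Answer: -4495/73 ≈ -61.575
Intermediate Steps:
v(j) = j/(-42 + j) (v(j) = (j + 0)/(-42 + j) = j/(-42 + j))
I(4) + v(-31) = -62 - 31/(-42 - 31) = -62 - 31/(-73) = -62 - 31*(-1/73) = -62 + 31/73 = -4495/73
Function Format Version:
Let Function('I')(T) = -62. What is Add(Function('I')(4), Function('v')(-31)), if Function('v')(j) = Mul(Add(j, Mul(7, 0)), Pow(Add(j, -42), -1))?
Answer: Rational(-4495, 73) ≈ -61.575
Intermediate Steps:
Function('v')(j) = Mul(j, Pow(Add(-42, j), -1)) (Function('v')(j) = Mul(Add(j, 0), Pow(Add(-42, j), -1)) = Mul(j, Pow(Add(-42, j), -1)))
Add(Function('I')(4), Function('v')(-31)) = Add(-62, Mul(-31, Pow(Add(-42, -31), -1))) = Add(-62, Mul(-31, Pow(-73, -1))) = Add(-62, Mul(-31, Rational(-1, 73))) = Add(-62, Rational(31, 73)) = Rational(-4495, 73)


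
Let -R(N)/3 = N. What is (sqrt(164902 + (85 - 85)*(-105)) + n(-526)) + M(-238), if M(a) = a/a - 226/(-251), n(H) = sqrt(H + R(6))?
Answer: 477/251 + sqrt(164902) + 4*I*sqrt(34) ≈ 407.98 + 23.324*I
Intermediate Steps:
R(N) = -3*N
n(H) = sqrt(-18 + H) (n(H) = sqrt(H - 3*6) = sqrt(H - 18) = sqrt(-18 + H))
M(a) = 477/251 (M(a) = 1 - 226*(-1/251) = 1 + 226/251 = 477/251)
(sqrt(164902 + (85 - 85)*(-105)) + n(-526)) + M(-238) = (sqrt(164902 + (85 - 85)*(-105)) + sqrt(-18 - 526)) + 477/251 = (sqrt(164902 + 0*(-105)) + sqrt(-544)) + 477/251 = (sqrt(164902 + 0) + 4*I*sqrt(34)) + 477/251 = (sqrt(164902) + 4*I*sqrt(34)) + 477/251 = 477/251 + sqrt(164902) + 4*I*sqrt(34)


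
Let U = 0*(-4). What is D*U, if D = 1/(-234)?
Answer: 0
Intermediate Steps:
U = 0
D = -1/234 ≈ -0.0042735
D*U = -1/234*0 = 0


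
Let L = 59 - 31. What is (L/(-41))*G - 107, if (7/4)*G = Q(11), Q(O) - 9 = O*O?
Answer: -6467/41 ≈ -157.73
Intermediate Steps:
Q(O) = 9 + O² (Q(O) = 9 + O*O = 9 + O²)
G = 520/7 (G = 4*(9 + 11²)/7 = 4*(9 + 121)/7 = (4/7)*130 = 520/7 ≈ 74.286)
L = 28
(L/(-41))*G - 107 = (28/(-41))*(520/7) - 107 = (28*(-1/41))*(520/7) - 107 = -28/41*520/7 - 107 = -2080/41 - 107 = -6467/41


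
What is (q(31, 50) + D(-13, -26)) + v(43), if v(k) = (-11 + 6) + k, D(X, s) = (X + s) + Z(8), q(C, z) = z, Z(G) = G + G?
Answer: 65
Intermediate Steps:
Z(G) = 2*G
D(X, s) = 16 + X + s (D(X, s) = (X + s) + 2*8 = (X + s) + 16 = 16 + X + s)
v(k) = -5 + k
(q(31, 50) + D(-13, -26)) + v(43) = (50 + (16 - 13 - 26)) + (-5 + 43) = (50 - 23) + 38 = 27 + 38 = 65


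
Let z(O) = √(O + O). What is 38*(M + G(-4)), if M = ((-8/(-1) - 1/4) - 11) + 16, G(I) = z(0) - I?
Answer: 1273/2 ≈ 636.50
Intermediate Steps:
z(O) = √2*√O (z(O) = √(2*O) = √2*√O)
G(I) = -I (G(I) = √2*√0 - I = √2*0 - I = 0 - I = -I)
M = 51/4 (M = ((-8*(-1) - 1*¼) - 11) + 16 = ((8 - ¼) - 11) + 16 = (31/4 - 11) + 16 = -13/4 + 16 = 51/4 ≈ 12.750)
38*(M + G(-4)) = 38*(51/4 - 1*(-4)) = 38*(51/4 + 4) = 38*(67/4) = 1273/2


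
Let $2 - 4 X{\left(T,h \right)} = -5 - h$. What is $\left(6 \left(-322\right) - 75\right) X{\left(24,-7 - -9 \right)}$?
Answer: $- \frac{18063}{4} \approx -4515.8$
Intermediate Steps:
$X{\left(T,h \right)} = \frac{7}{4} + \frac{h}{4}$ ($X{\left(T,h \right)} = \frac{1}{2} - \frac{-5 - h}{4} = \frac{1}{2} + \left(\frac{5}{4} + \frac{h}{4}\right) = \frac{7}{4} + \frac{h}{4}$)
$\left(6 \left(-322\right) - 75\right) X{\left(24,-7 - -9 \right)} = \left(6 \left(-322\right) - 75\right) \left(\frac{7}{4} + \frac{-7 - -9}{4}\right) = \left(-1932 - 75\right) \left(\frac{7}{4} + \frac{-7 + 9}{4}\right) = - 2007 \left(\frac{7}{4} + \frac{1}{4} \cdot 2\right) = - 2007 \left(\frac{7}{4} + \frac{1}{2}\right) = \left(-2007\right) \frac{9}{4} = - \frac{18063}{4}$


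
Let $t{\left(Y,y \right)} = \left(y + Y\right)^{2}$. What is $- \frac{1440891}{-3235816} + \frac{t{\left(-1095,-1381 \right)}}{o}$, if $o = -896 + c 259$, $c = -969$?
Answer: $- \frac{19474503016519}{814995268472} \approx -23.895$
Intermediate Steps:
$t{\left(Y,y \right)} = \left(Y + y\right)^{2}$
$o = -251867$ ($o = -896 - 250971 = -251867$)
$- \frac{1440891}{-3235816} + \frac{t{\left(-1095,-1381 \right)}}{o} = - \frac{1440891}{-3235816} + \frac{\left(-1095 - 1381\right)^{2}}{-251867} = \left(-1440891\right) \left(- \frac{1}{3235816}\right) + \left(-2476\right)^{2} \left(- \frac{1}{251867}\right) = \frac{1440891}{3235816} + 6130576 \left(- \frac{1}{251867}\right) = \frac{1440891}{3235816} - \frac{6130576}{251867} = - \frac{19474503016519}{814995268472}$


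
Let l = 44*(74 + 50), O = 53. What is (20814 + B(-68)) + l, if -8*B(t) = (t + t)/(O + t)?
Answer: 394033/15 ≈ 26269.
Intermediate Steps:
l = 5456 (l = 44*124 = 5456)
B(t) = -t/(4*(53 + t)) (B(t) = -(t + t)/(8*(53 + t)) = -2*t/(8*(53 + t)) = -t/(4*(53 + t)))
(20814 + B(-68)) + l = (20814 - 1*(-68)/(212 + 4*(-68))) + 5456 = (20814 - 1*(-68)/(212 - 272)) + 5456 = (20814 - 1*(-68)/(-60)) + 5456 = (20814 - 1*(-68)*(-1/60)) + 5456 = (20814 - 17/15) + 5456 = 312193/15 + 5456 = 394033/15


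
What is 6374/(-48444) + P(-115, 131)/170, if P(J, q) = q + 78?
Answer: 1130152/1029435 ≈ 1.0978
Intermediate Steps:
P(J, q) = 78 + q
6374/(-48444) + P(-115, 131)/170 = 6374/(-48444) + (78 + 131)/170 = 6374*(-1/48444) + 209*(1/170) = -3187/24222 + 209/170 = 1130152/1029435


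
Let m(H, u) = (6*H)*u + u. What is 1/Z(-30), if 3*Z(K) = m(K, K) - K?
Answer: 1/1800 ≈ 0.00055556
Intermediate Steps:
m(H, u) = u + 6*H*u (m(H, u) = 6*H*u + u = u + 6*H*u)
Z(K) = -K/3 + K*(1 + 6*K)/3 (Z(K) = (K*(1 + 6*K) - K)/3 = (-K + K*(1 + 6*K))/3 = -K/3 + K*(1 + 6*K)/3)
1/Z(-30) = 1/(2*(-30)²) = 1/(2*900) = 1/1800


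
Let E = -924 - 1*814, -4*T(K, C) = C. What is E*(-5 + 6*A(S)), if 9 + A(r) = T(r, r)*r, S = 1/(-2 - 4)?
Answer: 1231373/12 ≈ 1.0261e+5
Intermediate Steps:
T(K, C) = -C/4
S = -⅙ (S = 1/(-6) = -⅙ ≈ -0.16667)
E = -1738 (E = -924 - 814 = -1738)
A(r) = -9 - r²/4 (A(r) = -9 + (-r/4)*r = -9 - r²/4)
E*(-5 + 6*A(S)) = -1738*(-5 + 6*(-9 - (-⅙)²/4)) = -1738*(-5 + 6*(-9 - ¼*1/36)) = -1738*(-5 + 6*(-9 - 1/144)) = -1738*(-5 + 6*(-1297/144)) = -1738*(-5 - 1297/24) = -1738*(-1417/24) = 1231373/12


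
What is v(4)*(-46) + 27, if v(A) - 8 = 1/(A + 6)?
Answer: -1728/5 ≈ -345.60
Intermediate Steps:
v(A) = 8 + 1/(6 + A) (v(A) = 8 + 1/(A + 6) = 8 + 1/(6 + A))
v(4)*(-46) + 27 = ((49 + 8*4)/(6 + 4))*(-46) + 27 = ((49 + 32)/10)*(-46) + 27 = ((⅒)*81)*(-46) + 27 = (81/10)*(-46) + 27 = -1863/5 + 27 = -1728/5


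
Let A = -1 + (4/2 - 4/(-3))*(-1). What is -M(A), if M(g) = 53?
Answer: -53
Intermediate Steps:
A = -13/3 (A = -1 + (4*(½) - 4*(-⅓))*(-1) = -1 + (2 + 4/3)*(-1) = -1 + (10/3)*(-1) = -1 - 10/3 = -13/3 ≈ -4.3333)
-M(A) = -1*53 = -53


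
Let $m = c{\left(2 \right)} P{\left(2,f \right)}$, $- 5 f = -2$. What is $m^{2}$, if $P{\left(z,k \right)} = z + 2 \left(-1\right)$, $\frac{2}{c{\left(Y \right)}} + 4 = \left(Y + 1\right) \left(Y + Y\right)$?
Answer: $0$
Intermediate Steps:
$f = \frac{2}{5}$ ($f = \left(- \frac{1}{5}\right) \left(-2\right) = \frac{2}{5} \approx 0.4$)
$c{\left(Y \right)} = \frac{2}{-4 + 2 Y \left(1 + Y\right)}$ ($c{\left(Y \right)} = \frac{2}{-4 + \left(Y + 1\right) \left(Y + Y\right)} = \frac{2}{-4 + \left(1 + Y\right) 2 Y} = \frac{2}{-4 + 2 Y \left(1 + Y\right)}$)
$P{\left(z,k \right)} = -2 + z$ ($P{\left(z,k \right)} = z - 2 = -2 + z$)
$m = 0$ ($m = \frac{-2 + 2}{-2 + 2 + 2^{2}} = \frac{1}{-2 + 2 + 4} \cdot 0 = \frac{1}{4} \cdot 0 = 0$)
$m^{2} = 0^{2} = 0$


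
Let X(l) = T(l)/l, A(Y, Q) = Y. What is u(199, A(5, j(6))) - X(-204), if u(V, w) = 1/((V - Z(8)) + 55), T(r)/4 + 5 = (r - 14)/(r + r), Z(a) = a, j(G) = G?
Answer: -35617/426564 ≈ -0.083497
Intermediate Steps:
T(r) = -20 + 2*(-14 + r)/r (T(r) = -20 + 4*((r - 14)/(r + r)) = -20 + 4*((-14 + r)/((2*r))) = -20 + 4*((-14 + r)*(1/(2*r))) = -20 + 4*((-14 + r)/(2*r)) = -20 + 2*(-14 + r)/r)
u(V, w) = 1/(47 + V) (u(V, w) = 1/((V - 1*8) + 55) = 1/((V - 8) + 55) = 1/((-8 + V) + 55) = 1/(47 + V))
X(l) = (-18 - 28/l)/l
u(199, A(5, j(6))) - X(-204) = 1/(47 + 199) - 2*(-14 - 9*(-204))/(-204)² = 1/246 - 2*(-14 + 1836)/41616 = 1/246 - 2*1822/41616 = 1/246 - 1*911/10404 = 1/246 - 911/10404 = -35617/426564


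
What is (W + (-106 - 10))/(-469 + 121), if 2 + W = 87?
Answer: 31/348 ≈ 0.089080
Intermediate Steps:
W = 85 (W = -2 + 87 = 85)
(W + (-106 - 10))/(-469 + 121) = (85 + (-106 - 10))/(-469 + 121) = (85 - 116)/(-348) = -31*(-1/348) = 31/348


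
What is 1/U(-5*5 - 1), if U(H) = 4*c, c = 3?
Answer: 1/12 ≈ 0.083333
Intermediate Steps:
U(H) = 12 (U(H) = 4*3 = 12)
1/U(-5*5 - 1) = 1/12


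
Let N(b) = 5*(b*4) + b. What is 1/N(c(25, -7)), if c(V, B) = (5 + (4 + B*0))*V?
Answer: 1/4725 ≈ 0.00021164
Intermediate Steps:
c(V, B) = 9*V (c(V, B) = (5 + (4 + 0))*V = (5 + 4)*V = 9*V)
N(b) = 21*b (N(b) = 5*(4*b) + b = 20*b + b = 21*b)
1/N(c(25, -7)) = 1/(21*(9*25)) = 1/(21*225) = 1/4725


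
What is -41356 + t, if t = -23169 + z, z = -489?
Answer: -65014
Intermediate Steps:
t = -23658 (t = -23169 - 489 = -23658)
-41356 + t = -41356 - 23658 = -65014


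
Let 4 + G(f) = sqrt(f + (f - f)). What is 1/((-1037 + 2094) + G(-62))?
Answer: 1053/1108871 - I*sqrt(62)/1108871 ≈ 0.00094961 - 7.1009e-6*I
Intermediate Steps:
G(f) = -4 + sqrt(f) (G(f) = -4 + sqrt(f + (f - f)) = -4 + sqrt(f + 0) = -4 + sqrt(f))
1/((-1037 + 2094) + G(-62)) = 1/((-1037 + 2094) + (-4 + sqrt(-62))) = 1/(1057 + (-4 + I*sqrt(62))) = 1/(1053 + I*sqrt(62))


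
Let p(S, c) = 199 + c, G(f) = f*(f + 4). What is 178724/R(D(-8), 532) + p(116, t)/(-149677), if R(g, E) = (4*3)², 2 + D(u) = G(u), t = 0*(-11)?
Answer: 6687710873/5388372 ≈ 1241.1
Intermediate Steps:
G(f) = f*(4 + f)
t = 0
D(u) = -2 + u*(4 + u)
R(g, E) = 144 (R(g, E) = 12² = 144)
178724/R(D(-8), 532) + p(116, t)/(-149677) = 178724/144 + (199 + 0)/(-149677) = 178724*(1/144) + 199*(-1/149677) = 44681/36 - 199/149677 = 6687710873/5388372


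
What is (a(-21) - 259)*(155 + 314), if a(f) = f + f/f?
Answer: -130851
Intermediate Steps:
a(f) = 1 + f (a(f) = f + 1 = 1 + f)
(a(-21) - 259)*(155 + 314) = ((1 - 21) - 259)*(155 + 314) = (-20 - 259)*469 = -279*469 = -130851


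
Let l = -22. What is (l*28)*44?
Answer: -27104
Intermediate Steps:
(l*28)*44 = -22*28*44 = -616*44 = -27104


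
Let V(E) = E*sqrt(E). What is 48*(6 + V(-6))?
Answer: 288 - 288*I*sqrt(6) ≈ 288.0 - 705.45*I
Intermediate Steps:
V(E) = E**(3/2)
48*(6 + V(-6)) = 48*(6 + (-6)**(3/2)) = 48*(6 - 6*I*sqrt(6)) = 288 - 288*I*sqrt(6)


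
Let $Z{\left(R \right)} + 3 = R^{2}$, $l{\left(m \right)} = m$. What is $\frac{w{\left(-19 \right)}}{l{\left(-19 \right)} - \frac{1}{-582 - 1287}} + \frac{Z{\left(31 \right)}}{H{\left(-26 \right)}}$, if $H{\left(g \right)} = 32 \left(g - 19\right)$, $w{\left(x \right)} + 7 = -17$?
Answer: $\frac{1528703}{2556720} \approx 0.59792$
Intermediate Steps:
$w{\left(x \right)} = -24$ ($w{\left(x \right)} = -7 - 17 = -24$)
$Z{\left(R \right)} = -3 + R^{2}$
$H{\left(g \right)} = -608 + 32 g$ ($H{\left(g \right)} = 32 \left(-19 + g\right) = -608 + 32 g$)
$\frac{w{\left(-19 \right)}}{l{\left(-19 \right)} - \frac{1}{-582 - 1287}} + \frac{Z{\left(31 \right)}}{H{\left(-26 \right)}} = - \frac{24}{-19 - \frac{1}{-582 - 1287}} + \frac{-3 + 31^{2}}{-608 + 32 \left(-26\right)} = - \frac{24}{-19 - \frac{1}{-1869}} + \frac{-3 + 961}{-608 - 832} = - \frac{24}{-19 - - \frac{1}{1869}} + \frac{958}{-1440} = - \frac{24}{-19 + \frac{1}{1869}} + 958 \left(- \frac{1}{1440}\right) = - \frac{24}{- \frac{35510}{1869}} - \frac{479}{720} = \left(-24\right) \left(- \frac{1869}{35510}\right) - \frac{479}{720} = \frac{22428}{17755} - \frac{479}{720} = \frac{1528703}{2556720}$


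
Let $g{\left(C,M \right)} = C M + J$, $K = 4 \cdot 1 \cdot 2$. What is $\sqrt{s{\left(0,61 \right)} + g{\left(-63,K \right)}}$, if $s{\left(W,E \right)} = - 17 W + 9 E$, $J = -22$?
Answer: $\sqrt{23} \approx 4.7958$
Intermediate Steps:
$K = 8$ ($K = 4 \cdot 2 = 8$)
$g{\left(C,M \right)} = -22 + C M$ ($g{\left(C,M \right)} = C M - 22 = -22 + C M$)
$\sqrt{s{\left(0,61 \right)} + g{\left(-63,K \right)}} = \sqrt{\left(\left(-17\right) 0 + 9 \cdot 61\right) - 526} = \sqrt{\left(0 + 549\right) - 526} = \sqrt{549 - 526} = \sqrt{23}$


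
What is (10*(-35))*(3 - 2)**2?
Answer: -350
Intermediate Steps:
(10*(-35))*(3 - 2)**2 = -350*1**2 = -350*1 = -350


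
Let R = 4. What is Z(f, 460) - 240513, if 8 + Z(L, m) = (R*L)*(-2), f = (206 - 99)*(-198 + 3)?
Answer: -73601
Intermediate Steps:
f = -20865 (f = 107*(-195) = -20865)
Z(L, m) = -8 - 8*L (Z(L, m) = -8 + (4*L)*(-2) = -8 - 8*L)
Z(f, 460) - 240513 = (-8 - 8*(-20865)) - 240513 = (-8 + 166920) - 240513 = 166912 - 240513 = -73601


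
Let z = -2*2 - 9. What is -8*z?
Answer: 104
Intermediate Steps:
z = -13 (z = -4 - 9 = -13)
-8*z = -8*(-13) = 104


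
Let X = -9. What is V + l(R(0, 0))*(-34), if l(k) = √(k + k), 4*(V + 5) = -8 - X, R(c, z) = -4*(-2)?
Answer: -563/4 ≈ -140.75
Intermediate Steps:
R(c, z) = 8
V = -19/4 (V = -5 + (-8 - 1*(-9))/4 = -5 + (-8 + 9)/4 = -5 + (¼)*1 = -5 + ¼ = -19/4 ≈ -4.7500)
l(k) = √2*√k (l(k) = √(2*k) = √2*√k)
V + l(R(0, 0))*(-34) = -19/4 + (√2*√8)*(-34) = -19/4 + (√2*(2*√2))*(-34) = -19/4 + 4*(-34) = -19/4 - 136 = -563/4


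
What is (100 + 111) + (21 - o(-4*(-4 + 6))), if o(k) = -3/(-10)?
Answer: 2317/10 ≈ 231.70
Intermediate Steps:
o(k) = 3/10 (o(k) = -3*(-⅒) = 3/10)
(100 + 111) + (21 - o(-4*(-4 + 6))) = (100 + 111) + (21 - 1*3/10) = 211 + (21 - 3/10) = 211 + 207/10 = 2317/10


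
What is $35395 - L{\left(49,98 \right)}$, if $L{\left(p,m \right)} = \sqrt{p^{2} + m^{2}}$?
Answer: $35395 - 49 \sqrt{5} \approx 35285.0$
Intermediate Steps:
$L{\left(p,m \right)} = \sqrt{m^{2} + p^{2}}$
$35395 - L{\left(49,98 \right)} = 35395 - \sqrt{98^{2} + 49^{2}} = 35395 - \sqrt{9604 + 2401} = 35395 - \sqrt{12005} = 35395 - 49 \sqrt{5}$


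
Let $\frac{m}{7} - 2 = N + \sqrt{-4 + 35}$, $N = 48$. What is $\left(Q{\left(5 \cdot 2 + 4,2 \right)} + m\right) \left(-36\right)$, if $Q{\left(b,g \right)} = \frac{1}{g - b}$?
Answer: $-12597 - 252 \sqrt{31} \approx -14000.0$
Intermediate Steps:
$m = 350 + 7 \sqrt{31}$ ($m = 14 + 7 \left(48 + \sqrt{-4 + 35}\right) = 14 + 7 \left(48 + \sqrt{31}\right) = 14 + \left(336 + 7 \sqrt{31}\right) = 350 + 7 \sqrt{31} \approx 388.97$)
$\left(Q{\left(5 \cdot 2 + 4,2 \right)} + m\right) \left(-36\right) = \left(- \frac{1}{\left(5 \cdot 2 + 4\right) - 2} + \left(350 + 7 \sqrt{31}\right)\right) \left(-36\right) = \left(- \frac{1}{\left(10 + 4\right) - 2} + \left(350 + 7 \sqrt{31}\right)\right) \left(-36\right) = \left(- \frac{1}{14 - 2} + \left(350 + 7 \sqrt{31}\right)\right) \left(-36\right) = \left(- \frac{1}{12} + \left(350 + 7 \sqrt{31}\right)\right) \left(-36\right) = \left(\frac{4199}{12} + 7 \sqrt{31}\right) \left(-36\right) = -12597 - 252 \sqrt{31}$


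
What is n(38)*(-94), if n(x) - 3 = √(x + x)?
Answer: -282 - 188*√19 ≈ -1101.5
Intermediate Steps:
n(x) = 3 + √2*√x (n(x) = 3 + √(x + x) = 3 + √(2*x) = 3 + √2*√x)
n(38)*(-94) = (3 + √2*√38)*(-94) = (3 + 2*√19)*(-94) = -282 - 188*√19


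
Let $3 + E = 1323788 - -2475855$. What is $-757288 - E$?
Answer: $-4556928$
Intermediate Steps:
$E = 3799640$ ($E = -3 + \left(1323788 - -2475855\right) = -3 + \left(1323788 + 2475855\right) = -3 + 3799643 = 3799640$)
$-757288 - E = -757288 - 3799640 = -4556928$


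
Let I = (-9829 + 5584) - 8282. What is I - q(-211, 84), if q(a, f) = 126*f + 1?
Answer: -23112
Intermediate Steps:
q(a, f) = 1 + 126*f
I = -12527 (I = -4245 - 8282 = -12527)
I - q(-211, 84) = -12527 - (1 + 126*84) = -12527 - (1 + 10584) = -12527 - 1*10585 = -12527 - 10585 = -23112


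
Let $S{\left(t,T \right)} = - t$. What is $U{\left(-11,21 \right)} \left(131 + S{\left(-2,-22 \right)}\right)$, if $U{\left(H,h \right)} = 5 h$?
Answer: $13965$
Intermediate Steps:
$U{\left(-11,21 \right)} \left(131 + S{\left(-2,-22 \right)}\right) = 5 \cdot 21 \left(131 - -2\right) = 105 \left(131 + 2\right) = 105 \cdot 133 = 13965$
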